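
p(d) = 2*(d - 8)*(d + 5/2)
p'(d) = 4*d - 11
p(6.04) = -33.48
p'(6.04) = 13.16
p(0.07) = -40.76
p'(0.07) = -10.72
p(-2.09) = -8.27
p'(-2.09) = -19.36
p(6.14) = -32.14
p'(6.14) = 13.56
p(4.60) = -48.28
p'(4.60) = 7.40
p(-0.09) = -38.99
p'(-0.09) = -11.36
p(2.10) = -54.28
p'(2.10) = -2.60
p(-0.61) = -32.55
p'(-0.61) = -13.44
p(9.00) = 23.00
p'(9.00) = 25.00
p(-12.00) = 380.00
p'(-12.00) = -59.00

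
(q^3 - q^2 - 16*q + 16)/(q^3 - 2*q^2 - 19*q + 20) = (q - 4)/(q - 5)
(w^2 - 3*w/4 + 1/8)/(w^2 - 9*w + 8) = (8*w^2 - 6*w + 1)/(8*(w^2 - 9*w + 8))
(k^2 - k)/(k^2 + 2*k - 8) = k*(k - 1)/(k^2 + 2*k - 8)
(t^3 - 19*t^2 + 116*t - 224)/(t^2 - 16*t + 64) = (t^2 - 11*t + 28)/(t - 8)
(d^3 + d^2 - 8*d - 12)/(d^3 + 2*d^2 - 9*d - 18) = (d + 2)/(d + 3)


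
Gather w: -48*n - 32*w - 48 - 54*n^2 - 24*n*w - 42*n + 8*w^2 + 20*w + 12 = -54*n^2 - 90*n + 8*w^2 + w*(-24*n - 12) - 36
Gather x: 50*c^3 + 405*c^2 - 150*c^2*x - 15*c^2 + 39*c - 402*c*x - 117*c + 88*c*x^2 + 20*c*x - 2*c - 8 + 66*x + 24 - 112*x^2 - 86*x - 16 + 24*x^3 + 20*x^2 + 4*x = 50*c^3 + 390*c^2 - 80*c + 24*x^3 + x^2*(88*c - 92) + x*(-150*c^2 - 382*c - 16)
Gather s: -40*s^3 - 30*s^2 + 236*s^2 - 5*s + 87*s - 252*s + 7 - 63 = -40*s^3 + 206*s^2 - 170*s - 56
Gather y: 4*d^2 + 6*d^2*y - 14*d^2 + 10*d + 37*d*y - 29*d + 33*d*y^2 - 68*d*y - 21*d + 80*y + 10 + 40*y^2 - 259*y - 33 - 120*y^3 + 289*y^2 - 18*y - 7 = -10*d^2 - 40*d - 120*y^3 + y^2*(33*d + 329) + y*(6*d^2 - 31*d - 197) - 30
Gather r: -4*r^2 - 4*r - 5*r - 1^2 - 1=-4*r^2 - 9*r - 2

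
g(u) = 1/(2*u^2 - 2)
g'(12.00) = 0.00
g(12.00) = 0.00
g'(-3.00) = 0.05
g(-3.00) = 0.06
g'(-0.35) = 0.45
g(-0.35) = -0.57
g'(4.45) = -0.01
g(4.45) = 0.03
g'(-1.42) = 1.37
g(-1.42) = 0.49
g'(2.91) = -0.05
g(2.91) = 0.07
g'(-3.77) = 0.02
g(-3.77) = 0.04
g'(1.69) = -0.49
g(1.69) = 0.27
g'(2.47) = -0.09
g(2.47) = 0.10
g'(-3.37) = 0.03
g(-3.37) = 0.05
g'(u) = -4*u/(2*u^2 - 2)^2 = -u/(u^2 - 1)^2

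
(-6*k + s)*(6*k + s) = -36*k^2 + s^2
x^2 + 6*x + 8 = (x + 2)*(x + 4)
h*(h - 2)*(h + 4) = h^3 + 2*h^2 - 8*h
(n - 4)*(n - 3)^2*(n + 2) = n^4 - 8*n^3 + 13*n^2 + 30*n - 72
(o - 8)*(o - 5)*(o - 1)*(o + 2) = o^4 - 12*o^3 + 25*o^2 + 66*o - 80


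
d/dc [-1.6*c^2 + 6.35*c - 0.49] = 6.35 - 3.2*c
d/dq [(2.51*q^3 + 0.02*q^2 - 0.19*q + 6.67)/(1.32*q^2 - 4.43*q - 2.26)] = (3.3132*q^4 - 22.2386*q^3 - 16.8556*q^2 - 17.6992*q + 29.9775)/(1.7424*q^4 - 11.6952*q^3 + 13.6585*q^2 + 20.0236*q + 5.1076)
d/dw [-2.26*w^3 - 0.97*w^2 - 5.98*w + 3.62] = -6.78*w^2 - 1.94*w - 5.98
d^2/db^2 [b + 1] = 0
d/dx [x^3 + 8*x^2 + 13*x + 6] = 3*x^2 + 16*x + 13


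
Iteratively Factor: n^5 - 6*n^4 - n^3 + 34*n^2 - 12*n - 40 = (n - 2)*(n^4 - 4*n^3 - 9*n^2 + 16*n + 20) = (n - 5)*(n - 2)*(n^3 + n^2 - 4*n - 4) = (n - 5)*(n - 2)*(n + 1)*(n^2 - 4) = (n - 5)*(n - 2)^2*(n + 1)*(n + 2)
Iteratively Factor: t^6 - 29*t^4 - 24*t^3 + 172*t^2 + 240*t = (t - 3)*(t^5 + 3*t^4 - 20*t^3 - 84*t^2 - 80*t) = (t - 5)*(t - 3)*(t^4 + 8*t^3 + 20*t^2 + 16*t) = (t - 5)*(t - 3)*(t + 2)*(t^3 + 6*t^2 + 8*t) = (t - 5)*(t - 3)*(t + 2)*(t + 4)*(t^2 + 2*t) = t*(t - 5)*(t - 3)*(t + 2)*(t + 4)*(t + 2)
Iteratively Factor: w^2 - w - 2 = (w + 1)*(w - 2)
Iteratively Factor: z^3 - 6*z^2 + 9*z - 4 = (z - 1)*(z^2 - 5*z + 4) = (z - 1)^2*(z - 4)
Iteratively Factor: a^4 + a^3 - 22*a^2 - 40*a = (a + 2)*(a^3 - a^2 - 20*a) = (a + 2)*(a + 4)*(a^2 - 5*a) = a*(a + 2)*(a + 4)*(a - 5)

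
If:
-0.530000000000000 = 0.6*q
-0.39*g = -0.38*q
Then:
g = -0.86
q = -0.88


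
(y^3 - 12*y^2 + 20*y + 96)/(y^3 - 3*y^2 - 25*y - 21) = (-y^3 + 12*y^2 - 20*y - 96)/(-y^3 + 3*y^2 + 25*y + 21)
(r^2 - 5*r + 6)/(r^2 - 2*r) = (r - 3)/r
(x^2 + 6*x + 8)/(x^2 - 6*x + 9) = (x^2 + 6*x + 8)/(x^2 - 6*x + 9)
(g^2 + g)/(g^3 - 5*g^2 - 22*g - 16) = g/(g^2 - 6*g - 16)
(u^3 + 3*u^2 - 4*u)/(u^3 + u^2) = (u^2 + 3*u - 4)/(u*(u + 1))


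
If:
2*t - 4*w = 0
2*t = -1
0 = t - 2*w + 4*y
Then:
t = -1/2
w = -1/4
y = 0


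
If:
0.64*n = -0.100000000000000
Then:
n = -0.16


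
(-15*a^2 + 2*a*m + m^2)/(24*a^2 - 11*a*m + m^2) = (-5*a - m)/(8*a - m)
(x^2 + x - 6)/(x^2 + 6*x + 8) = (x^2 + x - 6)/(x^2 + 6*x + 8)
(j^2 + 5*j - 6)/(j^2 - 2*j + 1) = (j + 6)/(j - 1)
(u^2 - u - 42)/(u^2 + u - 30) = (u - 7)/(u - 5)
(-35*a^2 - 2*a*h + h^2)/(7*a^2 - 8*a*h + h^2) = (-5*a - h)/(a - h)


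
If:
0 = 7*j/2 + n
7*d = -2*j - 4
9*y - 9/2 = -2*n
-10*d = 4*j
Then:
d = -2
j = 5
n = -35/2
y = 79/18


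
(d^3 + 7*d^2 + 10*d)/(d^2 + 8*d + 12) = d*(d + 5)/(d + 6)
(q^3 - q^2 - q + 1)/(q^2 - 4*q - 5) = (q^2 - 2*q + 1)/(q - 5)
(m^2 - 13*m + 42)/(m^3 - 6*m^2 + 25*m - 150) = (m - 7)/(m^2 + 25)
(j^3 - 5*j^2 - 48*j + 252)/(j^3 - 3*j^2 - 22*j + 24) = (j^2 + j - 42)/(j^2 + 3*j - 4)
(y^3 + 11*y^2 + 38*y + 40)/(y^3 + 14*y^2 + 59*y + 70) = (y + 4)/(y + 7)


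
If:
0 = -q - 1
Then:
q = -1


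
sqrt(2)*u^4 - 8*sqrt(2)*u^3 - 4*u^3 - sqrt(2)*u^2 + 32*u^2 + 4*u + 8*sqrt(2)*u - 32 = (u - 8)*(u - 1)*(u - 2*sqrt(2))*(sqrt(2)*u + sqrt(2))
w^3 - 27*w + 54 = (w - 3)^2*(w + 6)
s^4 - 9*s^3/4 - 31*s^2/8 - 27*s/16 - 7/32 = (s - 7/2)*(s + 1/4)*(s + 1/2)^2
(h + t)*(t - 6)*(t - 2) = h*t^2 - 8*h*t + 12*h + t^3 - 8*t^2 + 12*t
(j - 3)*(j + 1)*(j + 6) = j^3 + 4*j^2 - 15*j - 18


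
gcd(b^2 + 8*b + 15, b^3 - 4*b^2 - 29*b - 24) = b + 3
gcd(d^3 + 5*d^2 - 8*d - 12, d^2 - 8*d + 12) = d - 2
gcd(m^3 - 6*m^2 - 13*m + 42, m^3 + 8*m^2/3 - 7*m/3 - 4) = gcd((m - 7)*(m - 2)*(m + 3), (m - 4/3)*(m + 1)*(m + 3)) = m + 3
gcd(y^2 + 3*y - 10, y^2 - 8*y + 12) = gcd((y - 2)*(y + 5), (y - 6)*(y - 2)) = y - 2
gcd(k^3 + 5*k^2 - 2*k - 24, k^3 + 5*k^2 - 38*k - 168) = k + 4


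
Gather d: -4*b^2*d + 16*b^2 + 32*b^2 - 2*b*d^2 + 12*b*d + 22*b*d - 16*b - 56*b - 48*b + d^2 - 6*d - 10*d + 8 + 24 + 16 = 48*b^2 - 120*b + d^2*(1 - 2*b) + d*(-4*b^2 + 34*b - 16) + 48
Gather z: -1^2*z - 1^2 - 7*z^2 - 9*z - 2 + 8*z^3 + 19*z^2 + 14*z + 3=8*z^3 + 12*z^2 + 4*z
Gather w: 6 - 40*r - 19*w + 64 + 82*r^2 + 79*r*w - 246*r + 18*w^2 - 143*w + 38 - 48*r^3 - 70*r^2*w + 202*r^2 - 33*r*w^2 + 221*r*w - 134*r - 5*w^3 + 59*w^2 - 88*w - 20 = -48*r^3 + 284*r^2 - 420*r - 5*w^3 + w^2*(77 - 33*r) + w*(-70*r^2 + 300*r - 250) + 88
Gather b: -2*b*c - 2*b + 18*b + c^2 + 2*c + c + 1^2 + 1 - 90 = b*(16 - 2*c) + c^2 + 3*c - 88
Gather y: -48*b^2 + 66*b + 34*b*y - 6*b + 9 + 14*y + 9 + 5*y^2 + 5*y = -48*b^2 + 60*b + 5*y^2 + y*(34*b + 19) + 18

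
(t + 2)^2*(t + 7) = t^3 + 11*t^2 + 32*t + 28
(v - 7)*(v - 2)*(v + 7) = v^3 - 2*v^2 - 49*v + 98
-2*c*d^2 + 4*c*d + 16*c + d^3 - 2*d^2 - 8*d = (-2*c + d)*(d - 4)*(d + 2)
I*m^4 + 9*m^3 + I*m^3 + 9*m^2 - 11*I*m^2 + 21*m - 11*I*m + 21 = (m - 7*I)*(m - 3*I)*(m + I)*(I*m + I)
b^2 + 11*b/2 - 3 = (b - 1/2)*(b + 6)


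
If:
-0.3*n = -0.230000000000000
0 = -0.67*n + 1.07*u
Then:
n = 0.77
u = 0.48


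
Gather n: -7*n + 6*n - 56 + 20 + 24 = -n - 12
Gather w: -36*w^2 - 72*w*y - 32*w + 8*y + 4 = -36*w^2 + w*(-72*y - 32) + 8*y + 4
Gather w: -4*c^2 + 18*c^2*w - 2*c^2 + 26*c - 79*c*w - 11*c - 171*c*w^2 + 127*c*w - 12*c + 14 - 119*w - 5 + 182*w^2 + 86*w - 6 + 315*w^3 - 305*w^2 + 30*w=-6*c^2 + 3*c + 315*w^3 + w^2*(-171*c - 123) + w*(18*c^2 + 48*c - 3) + 3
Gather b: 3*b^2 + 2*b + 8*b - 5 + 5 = 3*b^2 + 10*b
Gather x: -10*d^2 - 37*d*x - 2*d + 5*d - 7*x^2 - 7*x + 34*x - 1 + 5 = -10*d^2 + 3*d - 7*x^2 + x*(27 - 37*d) + 4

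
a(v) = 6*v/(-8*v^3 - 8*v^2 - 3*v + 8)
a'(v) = 6*v*(24*v^2 + 16*v + 3)/(-8*v^3 - 8*v^2 - 3*v + 8)^2 + 6/(-8*v^3 - 8*v^2 - 3*v + 8)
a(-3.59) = -0.08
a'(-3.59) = -0.05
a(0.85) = -0.97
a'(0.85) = 5.15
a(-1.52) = -0.41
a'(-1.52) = -0.36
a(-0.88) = -0.53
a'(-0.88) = 0.20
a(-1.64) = -0.37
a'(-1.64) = -0.35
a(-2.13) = -0.23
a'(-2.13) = -0.22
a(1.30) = -0.29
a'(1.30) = 0.47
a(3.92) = -0.04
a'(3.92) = 0.02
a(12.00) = 0.00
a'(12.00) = 0.00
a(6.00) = -0.02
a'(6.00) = 0.01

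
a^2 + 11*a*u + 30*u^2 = (a + 5*u)*(a + 6*u)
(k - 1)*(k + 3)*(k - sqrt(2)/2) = k^3 - sqrt(2)*k^2/2 + 2*k^2 - 3*k - sqrt(2)*k + 3*sqrt(2)/2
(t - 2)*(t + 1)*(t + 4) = t^3 + 3*t^2 - 6*t - 8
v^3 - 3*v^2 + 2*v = v*(v - 2)*(v - 1)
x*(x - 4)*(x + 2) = x^3 - 2*x^2 - 8*x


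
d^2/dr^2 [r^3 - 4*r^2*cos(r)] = 4*r^2*cos(r) + 16*r*sin(r) + 6*r - 8*cos(r)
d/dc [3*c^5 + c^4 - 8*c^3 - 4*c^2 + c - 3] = 15*c^4 + 4*c^3 - 24*c^2 - 8*c + 1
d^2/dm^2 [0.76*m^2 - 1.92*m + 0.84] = 1.52000000000000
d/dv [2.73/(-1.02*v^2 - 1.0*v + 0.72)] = (5.5692*v + 2.73)/(1.02*v^2 + 1.0*v - 0.72)^2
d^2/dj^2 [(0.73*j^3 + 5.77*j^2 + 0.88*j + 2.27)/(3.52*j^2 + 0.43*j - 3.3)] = (-1.4210854715202e-14*j^5 + 21.569474*j^3 + 564.687948*j^2 + 129.645912*j + 181.744126)/(43.614208*j^6 + 15.983616*j^5 - 120.712416*j^4 - 29.889773*j^3 + 113.16789*j^2 + 14.0481*j - 35.937)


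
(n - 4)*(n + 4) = n^2 - 16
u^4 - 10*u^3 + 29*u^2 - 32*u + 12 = (u - 6)*(u - 2)*(u - 1)^2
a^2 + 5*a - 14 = (a - 2)*(a + 7)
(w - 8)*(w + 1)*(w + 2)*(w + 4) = w^4 - w^3 - 42*w^2 - 104*w - 64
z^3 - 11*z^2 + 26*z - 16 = (z - 8)*(z - 2)*(z - 1)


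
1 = 1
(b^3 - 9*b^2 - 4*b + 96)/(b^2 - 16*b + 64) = (b^2 - b - 12)/(b - 8)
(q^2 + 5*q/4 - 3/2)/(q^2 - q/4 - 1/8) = 2*(-4*q^2 - 5*q + 6)/(-8*q^2 + 2*q + 1)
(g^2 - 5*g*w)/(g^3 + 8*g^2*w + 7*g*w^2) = (g - 5*w)/(g^2 + 8*g*w + 7*w^2)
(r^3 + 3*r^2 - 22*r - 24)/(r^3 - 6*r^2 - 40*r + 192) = (r + 1)/(r - 8)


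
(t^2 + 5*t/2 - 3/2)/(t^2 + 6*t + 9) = (t - 1/2)/(t + 3)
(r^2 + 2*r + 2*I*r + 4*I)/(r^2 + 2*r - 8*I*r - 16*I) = (r + 2*I)/(r - 8*I)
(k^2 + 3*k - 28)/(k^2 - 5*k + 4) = (k + 7)/(k - 1)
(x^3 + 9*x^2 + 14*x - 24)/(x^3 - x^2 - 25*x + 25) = (x^2 + 10*x + 24)/(x^2 - 25)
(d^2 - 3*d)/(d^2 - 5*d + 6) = d/(d - 2)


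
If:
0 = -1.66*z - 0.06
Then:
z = -0.04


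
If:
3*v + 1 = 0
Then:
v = -1/3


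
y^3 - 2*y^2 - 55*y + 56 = (y - 8)*(y - 1)*(y + 7)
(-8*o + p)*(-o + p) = 8*o^2 - 9*o*p + p^2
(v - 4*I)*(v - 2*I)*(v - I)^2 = v^4 - 8*I*v^3 - 21*v^2 + 22*I*v + 8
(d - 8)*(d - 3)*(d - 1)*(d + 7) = d^4 - 5*d^3 - 49*d^2 + 221*d - 168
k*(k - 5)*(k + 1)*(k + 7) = k^4 + 3*k^3 - 33*k^2 - 35*k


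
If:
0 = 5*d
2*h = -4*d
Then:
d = 0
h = 0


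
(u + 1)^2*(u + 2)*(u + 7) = u^4 + 11*u^3 + 33*u^2 + 37*u + 14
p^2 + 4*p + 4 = (p + 2)^2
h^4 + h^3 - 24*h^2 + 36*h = h*(h - 3)*(h - 2)*(h + 6)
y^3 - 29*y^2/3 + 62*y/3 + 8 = (y - 6)*(y - 4)*(y + 1/3)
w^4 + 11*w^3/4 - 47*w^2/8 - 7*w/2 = w*(w - 7/4)*(w + 1/2)*(w + 4)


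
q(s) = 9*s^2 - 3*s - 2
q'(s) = 18*s - 3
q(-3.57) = 123.41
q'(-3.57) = -67.26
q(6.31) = 337.41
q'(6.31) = 110.58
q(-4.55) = 197.97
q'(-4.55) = -84.90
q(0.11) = -2.22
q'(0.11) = -1.02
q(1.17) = 6.81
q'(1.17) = 18.06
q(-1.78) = 31.86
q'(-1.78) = -35.04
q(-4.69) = 210.03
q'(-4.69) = -87.42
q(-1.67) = 28.11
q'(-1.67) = -33.06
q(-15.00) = 2068.00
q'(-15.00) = -273.00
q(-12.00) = 1330.00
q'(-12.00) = -219.00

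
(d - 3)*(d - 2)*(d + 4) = d^3 - d^2 - 14*d + 24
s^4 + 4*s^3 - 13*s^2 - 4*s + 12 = (s - 2)*(s - 1)*(s + 1)*(s + 6)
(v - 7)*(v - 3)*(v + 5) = v^3 - 5*v^2 - 29*v + 105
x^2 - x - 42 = (x - 7)*(x + 6)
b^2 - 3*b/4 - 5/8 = (b - 5/4)*(b + 1/2)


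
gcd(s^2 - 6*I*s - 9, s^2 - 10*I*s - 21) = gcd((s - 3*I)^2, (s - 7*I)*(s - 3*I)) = s - 3*I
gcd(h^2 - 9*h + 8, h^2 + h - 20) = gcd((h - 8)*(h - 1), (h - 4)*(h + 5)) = 1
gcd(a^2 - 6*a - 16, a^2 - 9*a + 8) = a - 8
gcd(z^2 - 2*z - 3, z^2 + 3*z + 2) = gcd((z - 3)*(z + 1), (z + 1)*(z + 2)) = z + 1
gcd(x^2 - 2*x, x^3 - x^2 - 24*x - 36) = 1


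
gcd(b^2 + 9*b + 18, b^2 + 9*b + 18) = b^2 + 9*b + 18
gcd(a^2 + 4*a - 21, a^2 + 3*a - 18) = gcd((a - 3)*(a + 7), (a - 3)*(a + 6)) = a - 3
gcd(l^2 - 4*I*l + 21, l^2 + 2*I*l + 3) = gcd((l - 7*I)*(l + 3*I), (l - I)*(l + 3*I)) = l + 3*I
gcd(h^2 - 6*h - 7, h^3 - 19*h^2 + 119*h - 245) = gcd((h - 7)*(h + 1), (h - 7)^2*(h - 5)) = h - 7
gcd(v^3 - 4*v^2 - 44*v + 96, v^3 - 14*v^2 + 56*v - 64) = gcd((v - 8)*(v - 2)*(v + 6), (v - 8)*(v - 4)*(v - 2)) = v^2 - 10*v + 16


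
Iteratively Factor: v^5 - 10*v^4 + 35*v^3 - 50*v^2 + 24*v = (v - 1)*(v^4 - 9*v^3 + 26*v^2 - 24*v) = (v - 4)*(v - 1)*(v^3 - 5*v^2 + 6*v) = v*(v - 4)*(v - 1)*(v^2 - 5*v + 6) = v*(v - 4)*(v - 3)*(v - 1)*(v - 2)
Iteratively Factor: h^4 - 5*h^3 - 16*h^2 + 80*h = (h - 5)*(h^3 - 16*h) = h*(h - 5)*(h^2 - 16) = h*(h - 5)*(h - 4)*(h + 4)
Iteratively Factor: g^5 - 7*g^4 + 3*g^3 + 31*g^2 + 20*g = (g - 4)*(g^4 - 3*g^3 - 9*g^2 - 5*g) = g*(g - 4)*(g^3 - 3*g^2 - 9*g - 5) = g*(g - 5)*(g - 4)*(g^2 + 2*g + 1) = g*(g - 5)*(g - 4)*(g + 1)*(g + 1)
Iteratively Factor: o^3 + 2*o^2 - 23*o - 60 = (o - 5)*(o^2 + 7*o + 12) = (o - 5)*(o + 4)*(o + 3)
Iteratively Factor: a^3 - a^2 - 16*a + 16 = (a + 4)*(a^2 - 5*a + 4) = (a - 4)*(a + 4)*(a - 1)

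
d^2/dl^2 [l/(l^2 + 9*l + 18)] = 2*(l*(2*l + 9)^2 - 3*(l + 3)*(l^2 + 9*l + 18))/(l^2 + 9*l + 18)^3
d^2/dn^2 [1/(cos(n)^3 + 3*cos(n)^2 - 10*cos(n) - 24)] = ((-37*cos(n) + 24*cos(2*n) + 9*cos(3*n))*(cos(n)^3 + 3*cos(n)^2 - 10*cos(n) - 24)/4 + 2*(3*cos(n)^2 + 6*cos(n) - 10)^2*sin(n)^2)/(cos(n)^3 + 3*cos(n)^2 - 10*cos(n) - 24)^3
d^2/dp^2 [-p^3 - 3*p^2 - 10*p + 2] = -6*p - 6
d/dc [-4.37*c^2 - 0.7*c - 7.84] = -8.74*c - 0.7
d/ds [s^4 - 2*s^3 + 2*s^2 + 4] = 2*s*(2*s^2 - 3*s + 2)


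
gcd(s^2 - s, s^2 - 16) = 1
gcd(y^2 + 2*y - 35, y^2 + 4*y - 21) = y + 7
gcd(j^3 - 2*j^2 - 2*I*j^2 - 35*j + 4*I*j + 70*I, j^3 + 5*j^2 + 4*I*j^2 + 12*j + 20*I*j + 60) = j^2 + j*(5 - 2*I) - 10*I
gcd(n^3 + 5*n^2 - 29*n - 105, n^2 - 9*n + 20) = n - 5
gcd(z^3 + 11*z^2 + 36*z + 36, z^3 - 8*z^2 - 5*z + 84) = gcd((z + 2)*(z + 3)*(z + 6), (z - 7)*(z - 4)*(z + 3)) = z + 3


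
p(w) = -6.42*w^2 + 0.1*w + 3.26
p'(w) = 0.1 - 12.84*w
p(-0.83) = -1.25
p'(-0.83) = 10.76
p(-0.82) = -1.14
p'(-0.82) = 10.63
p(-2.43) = -34.89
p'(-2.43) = 31.30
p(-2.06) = -24.19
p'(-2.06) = 26.55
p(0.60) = 1.01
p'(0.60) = -7.60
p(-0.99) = -3.13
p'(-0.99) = 12.81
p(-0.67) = 0.31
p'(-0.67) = 8.70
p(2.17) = -26.75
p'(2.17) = -27.76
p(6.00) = -227.26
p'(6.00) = -76.94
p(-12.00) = -922.42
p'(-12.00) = 154.18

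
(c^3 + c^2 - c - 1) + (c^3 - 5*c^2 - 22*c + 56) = 2*c^3 - 4*c^2 - 23*c + 55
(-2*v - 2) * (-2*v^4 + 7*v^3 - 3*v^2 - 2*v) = 4*v^5 - 10*v^4 - 8*v^3 + 10*v^2 + 4*v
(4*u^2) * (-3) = -12*u^2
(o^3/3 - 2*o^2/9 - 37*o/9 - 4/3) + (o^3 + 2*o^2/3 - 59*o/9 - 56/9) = 4*o^3/3 + 4*o^2/9 - 32*o/3 - 68/9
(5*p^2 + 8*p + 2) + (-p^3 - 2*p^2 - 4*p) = -p^3 + 3*p^2 + 4*p + 2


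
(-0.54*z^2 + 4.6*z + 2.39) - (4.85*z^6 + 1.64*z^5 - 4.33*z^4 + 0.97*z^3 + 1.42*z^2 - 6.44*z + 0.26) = -4.85*z^6 - 1.64*z^5 + 4.33*z^4 - 0.97*z^3 - 1.96*z^2 + 11.04*z + 2.13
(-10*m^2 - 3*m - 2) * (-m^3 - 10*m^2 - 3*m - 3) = 10*m^5 + 103*m^4 + 62*m^3 + 59*m^2 + 15*m + 6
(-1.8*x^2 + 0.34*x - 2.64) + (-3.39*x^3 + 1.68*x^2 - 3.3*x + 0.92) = -3.39*x^3 - 0.12*x^2 - 2.96*x - 1.72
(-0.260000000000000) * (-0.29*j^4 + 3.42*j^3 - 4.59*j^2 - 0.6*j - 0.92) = 0.0754*j^4 - 0.8892*j^3 + 1.1934*j^2 + 0.156*j + 0.2392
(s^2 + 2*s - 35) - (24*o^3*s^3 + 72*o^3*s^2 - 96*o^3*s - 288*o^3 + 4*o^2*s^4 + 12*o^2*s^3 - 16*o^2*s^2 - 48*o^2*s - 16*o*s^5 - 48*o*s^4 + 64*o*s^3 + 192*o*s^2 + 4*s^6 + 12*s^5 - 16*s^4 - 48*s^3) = -24*o^3*s^3 - 72*o^3*s^2 + 96*o^3*s + 288*o^3 - 4*o^2*s^4 - 12*o^2*s^3 + 16*o^2*s^2 + 48*o^2*s + 16*o*s^5 + 48*o*s^4 - 64*o*s^3 - 192*o*s^2 - 4*s^6 - 12*s^5 + 16*s^4 + 48*s^3 + s^2 + 2*s - 35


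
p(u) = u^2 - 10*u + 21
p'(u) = 2*u - 10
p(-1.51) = 38.38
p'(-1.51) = -13.02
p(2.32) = 3.18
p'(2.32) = -5.36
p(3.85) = -2.68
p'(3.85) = -2.30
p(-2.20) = 47.84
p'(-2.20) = -14.40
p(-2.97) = 59.52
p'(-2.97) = -15.94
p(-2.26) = 48.71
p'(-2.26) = -14.52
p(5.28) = -3.92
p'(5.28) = 0.56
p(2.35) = 3.02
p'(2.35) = -5.30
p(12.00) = 45.00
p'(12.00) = 14.00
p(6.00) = -3.00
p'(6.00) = 2.00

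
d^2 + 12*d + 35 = (d + 5)*(d + 7)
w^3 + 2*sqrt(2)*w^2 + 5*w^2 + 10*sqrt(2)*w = w*(w + 5)*(w + 2*sqrt(2))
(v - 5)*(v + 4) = v^2 - v - 20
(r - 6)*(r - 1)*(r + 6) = r^3 - r^2 - 36*r + 36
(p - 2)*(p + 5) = p^2 + 3*p - 10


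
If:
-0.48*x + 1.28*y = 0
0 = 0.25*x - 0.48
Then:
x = 1.92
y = 0.72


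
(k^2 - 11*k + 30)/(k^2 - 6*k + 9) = (k^2 - 11*k + 30)/(k^2 - 6*k + 9)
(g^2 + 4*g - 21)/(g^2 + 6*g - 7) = (g - 3)/(g - 1)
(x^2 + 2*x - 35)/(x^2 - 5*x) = (x + 7)/x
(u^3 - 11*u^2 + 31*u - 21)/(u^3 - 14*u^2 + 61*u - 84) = (u - 1)/(u - 4)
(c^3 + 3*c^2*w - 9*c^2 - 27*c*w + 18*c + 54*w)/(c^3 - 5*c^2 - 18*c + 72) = (c + 3*w)/(c + 4)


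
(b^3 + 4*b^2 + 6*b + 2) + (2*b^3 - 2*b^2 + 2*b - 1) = 3*b^3 + 2*b^2 + 8*b + 1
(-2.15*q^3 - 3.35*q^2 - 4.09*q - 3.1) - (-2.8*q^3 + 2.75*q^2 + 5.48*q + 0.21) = 0.65*q^3 - 6.1*q^2 - 9.57*q - 3.31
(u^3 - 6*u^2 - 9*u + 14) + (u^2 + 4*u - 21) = u^3 - 5*u^2 - 5*u - 7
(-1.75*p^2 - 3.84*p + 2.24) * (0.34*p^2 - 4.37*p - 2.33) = -0.595*p^4 + 6.3419*p^3 + 21.6199*p^2 - 0.841600000000001*p - 5.2192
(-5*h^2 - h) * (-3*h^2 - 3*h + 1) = 15*h^4 + 18*h^3 - 2*h^2 - h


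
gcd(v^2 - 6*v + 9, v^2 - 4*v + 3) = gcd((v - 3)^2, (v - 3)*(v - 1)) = v - 3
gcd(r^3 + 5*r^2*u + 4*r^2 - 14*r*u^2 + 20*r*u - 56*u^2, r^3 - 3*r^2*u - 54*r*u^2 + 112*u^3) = r^2 + 5*r*u - 14*u^2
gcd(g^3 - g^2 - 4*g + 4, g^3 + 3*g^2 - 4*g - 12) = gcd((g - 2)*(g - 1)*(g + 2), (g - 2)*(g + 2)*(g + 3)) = g^2 - 4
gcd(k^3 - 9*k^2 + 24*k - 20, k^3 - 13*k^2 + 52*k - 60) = k^2 - 7*k + 10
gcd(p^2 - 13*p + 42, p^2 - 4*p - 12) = p - 6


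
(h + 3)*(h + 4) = h^2 + 7*h + 12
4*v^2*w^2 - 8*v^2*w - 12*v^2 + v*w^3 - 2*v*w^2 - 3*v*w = (4*v + w)*(w - 3)*(v*w + v)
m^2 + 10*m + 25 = (m + 5)^2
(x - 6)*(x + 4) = x^2 - 2*x - 24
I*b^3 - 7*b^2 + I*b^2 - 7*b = b*(b + 7*I)*(I*b + I)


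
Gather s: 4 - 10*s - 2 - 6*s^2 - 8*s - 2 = -6*s^2 - 18*s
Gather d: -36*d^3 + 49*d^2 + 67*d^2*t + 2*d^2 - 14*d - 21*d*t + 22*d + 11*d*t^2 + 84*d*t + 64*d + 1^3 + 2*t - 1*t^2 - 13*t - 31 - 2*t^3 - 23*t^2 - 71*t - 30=-36*d^3 + d^2*(67*t + 51) + d*(11*t^2 + 63*t + 72) - 2*t^3 - 24*t^2 - 82*t - 60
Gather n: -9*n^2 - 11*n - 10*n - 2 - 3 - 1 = -9*n^2 - 21*n - 6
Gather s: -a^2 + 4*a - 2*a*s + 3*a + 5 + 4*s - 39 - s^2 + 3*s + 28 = -a^2 + 7*a - s^2 + s*(7 - 2*a) - 6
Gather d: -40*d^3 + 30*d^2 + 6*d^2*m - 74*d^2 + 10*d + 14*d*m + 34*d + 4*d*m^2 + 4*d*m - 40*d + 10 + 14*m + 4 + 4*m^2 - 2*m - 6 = -40*d^3 + d^2*(6*m - 44) + d*(4*m^2 + 18*m + 4) + 4*m^2 + 12*m + 8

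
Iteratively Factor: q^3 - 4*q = (q)*(q^2 - 4) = q*(q - 2)*(q + 2)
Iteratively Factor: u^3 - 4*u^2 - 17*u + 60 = (u + 4)*(u^2 - 8*u + 15) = (u - 3)*(u + 4)*(u - 5)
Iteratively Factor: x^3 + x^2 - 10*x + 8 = (x - 1)*(x^2 + 2*x - 8) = (x - 1)*(x + 4)*(x - 2)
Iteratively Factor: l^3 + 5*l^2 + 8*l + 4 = (l + 2)*(l^2 + 3*l + 2) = (l + 2)^2*(l + 1)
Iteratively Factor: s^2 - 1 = (s - 1)*(s + 1)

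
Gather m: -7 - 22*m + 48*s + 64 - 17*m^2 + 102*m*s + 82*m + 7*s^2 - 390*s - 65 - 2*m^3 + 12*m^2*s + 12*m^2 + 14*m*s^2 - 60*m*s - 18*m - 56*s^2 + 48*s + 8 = -2*m^3 + m^2*(12*s - 5) + m*(14*s^2 + 42*s + 42) - 49*s^2 - 294*s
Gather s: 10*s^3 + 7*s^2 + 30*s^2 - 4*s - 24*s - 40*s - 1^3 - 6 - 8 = 10*s^3 + 37*s^2 - 68*s - 15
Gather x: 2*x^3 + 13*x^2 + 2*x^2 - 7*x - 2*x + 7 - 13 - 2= 2*x^3 + 15*x^2 - 9*x - 8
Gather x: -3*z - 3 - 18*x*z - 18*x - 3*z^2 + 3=x*(-18*z - 18) - 3*z^2 - 3*z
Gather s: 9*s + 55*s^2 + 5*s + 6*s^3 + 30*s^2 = 6*s^3 + 85*s^2 + 14*s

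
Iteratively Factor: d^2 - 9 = (d - 3)*(d + 3)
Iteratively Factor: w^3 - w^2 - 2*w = (w - 2)*(w^2 + w) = w*(w - 2)*(w + 1)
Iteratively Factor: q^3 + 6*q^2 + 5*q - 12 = (q + 3)*(q^2 + 3*q - 4) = (q - 1)*(q + 3)*(q + 4)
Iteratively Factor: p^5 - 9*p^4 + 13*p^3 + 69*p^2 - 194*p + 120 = (p + 3)*(p^4 - 12*p^3 + 49*p^2 - 78*p + 40) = (p - 5)*(p + 3)*(p^3 - 7*p^2 + 14*p - 8) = (p - 5)*(p - 2)*(p + 3)*(p^2 - 5*p + 4) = (p - 5)*(p - 4)*(p - 2)*(p + 3)*(p - 1)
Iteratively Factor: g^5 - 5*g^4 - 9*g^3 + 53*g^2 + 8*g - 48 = (g - 4)*(g^4 - g^3 - 13*g^2 + g + 12) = (g - 4)*(g + 1)*(g^3 - 2*g^2 - 11*g + 12) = (g - 4)*(g + 1)*(g + 3)*(g^2 - 5*g + 4) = (g - 4)*(g - 1)*(g + 1)*(g + 3)*(g - 4)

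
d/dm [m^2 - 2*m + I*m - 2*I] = 2*m - 2 + I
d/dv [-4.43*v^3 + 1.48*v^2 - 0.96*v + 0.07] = -13.29*v^2 + 2.96*v - 0.96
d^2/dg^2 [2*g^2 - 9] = 4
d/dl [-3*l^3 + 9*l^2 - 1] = 9*l*(2 - l)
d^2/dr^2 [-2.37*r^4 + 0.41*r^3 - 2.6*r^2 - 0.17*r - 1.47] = -28.44*r^2 + 2.46*r - 5.2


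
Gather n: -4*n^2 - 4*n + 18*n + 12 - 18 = -4*n^2 + 14*n - 6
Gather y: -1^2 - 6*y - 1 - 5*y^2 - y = -5*y^2 - 7*y - 2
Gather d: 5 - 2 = 3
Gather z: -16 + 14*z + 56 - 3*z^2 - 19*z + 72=-3*z^2 - 5*z + 112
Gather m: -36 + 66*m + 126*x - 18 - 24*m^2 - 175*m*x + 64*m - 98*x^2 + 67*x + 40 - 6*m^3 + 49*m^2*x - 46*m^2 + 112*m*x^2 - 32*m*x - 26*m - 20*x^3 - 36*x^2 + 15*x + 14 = -6*m^3 + m^2*(49*x - 70) + m*(112*x^2 - 207*x + 104) - 20*x^3 - 134*x^2 + 208*x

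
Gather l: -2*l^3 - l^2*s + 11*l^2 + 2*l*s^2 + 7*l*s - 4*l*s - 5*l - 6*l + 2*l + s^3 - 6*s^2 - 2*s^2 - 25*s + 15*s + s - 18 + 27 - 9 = -2*l^3 + l^2*(11 - s) + l*(2*s^2 + 3*s - 9) + s^3 - 8*s^2 - 9*s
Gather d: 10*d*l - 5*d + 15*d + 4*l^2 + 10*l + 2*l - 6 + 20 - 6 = d*(10*l + 10) + 4*l^2 + 12*l + 8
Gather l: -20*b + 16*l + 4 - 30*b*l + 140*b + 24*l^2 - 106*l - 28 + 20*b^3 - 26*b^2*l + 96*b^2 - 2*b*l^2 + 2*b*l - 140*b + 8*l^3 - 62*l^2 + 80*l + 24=20*b^3 + 96*b^2 - 20*b + 8*l^3 + l^2*(-2*b - 38) + l*(-26*b^2 - 28*b - 10)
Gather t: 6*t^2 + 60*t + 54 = 6*t^2 + 60*t + 54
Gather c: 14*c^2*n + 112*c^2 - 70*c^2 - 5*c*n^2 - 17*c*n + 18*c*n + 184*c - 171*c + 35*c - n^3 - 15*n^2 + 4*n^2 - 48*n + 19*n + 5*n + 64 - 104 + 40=c^2*(14*n + 42) + c*(-5*n^2 + n + 48) - n^3 - 11*n^2 - 24*n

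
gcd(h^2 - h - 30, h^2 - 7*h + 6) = h - 6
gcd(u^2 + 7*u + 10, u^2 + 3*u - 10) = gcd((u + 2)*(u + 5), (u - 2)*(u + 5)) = u + 5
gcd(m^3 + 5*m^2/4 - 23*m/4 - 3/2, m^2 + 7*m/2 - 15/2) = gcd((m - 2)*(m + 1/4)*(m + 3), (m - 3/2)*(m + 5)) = 1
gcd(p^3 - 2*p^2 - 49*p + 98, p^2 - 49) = p^2 - 49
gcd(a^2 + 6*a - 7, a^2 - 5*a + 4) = a - 1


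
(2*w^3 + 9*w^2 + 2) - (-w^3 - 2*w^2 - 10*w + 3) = 3*w^3 + 11*w^2 + 10*w - 1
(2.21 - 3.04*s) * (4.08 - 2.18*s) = 6.6272*s^2 - 17.221*s + 9.0168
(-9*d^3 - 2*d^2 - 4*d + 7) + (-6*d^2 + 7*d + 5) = -9*d^3 - 8*d^2 + 3*d + 12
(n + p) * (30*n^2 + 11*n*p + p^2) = 30*n^3 + 41*n^2*p + 12*n*p^2 + p^3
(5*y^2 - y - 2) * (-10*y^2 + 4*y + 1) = -50*y^4 + 30*y^3 + 21*y^2 - 9*y - 2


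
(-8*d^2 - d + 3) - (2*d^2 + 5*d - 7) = -10*d^2 - 6*d + 10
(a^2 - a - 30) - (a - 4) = a^2 - 2*a - 26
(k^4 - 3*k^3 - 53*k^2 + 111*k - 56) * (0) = 0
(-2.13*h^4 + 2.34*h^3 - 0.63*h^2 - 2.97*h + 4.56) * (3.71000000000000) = -7.9023*h^4 + 8.6814*h^3 - 2.3373*h^2 - 11.0187*h + 16.9176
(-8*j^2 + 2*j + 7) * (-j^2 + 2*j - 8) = 8*j^4 - 18*j^3 + 61*j^2 - 2*j - 56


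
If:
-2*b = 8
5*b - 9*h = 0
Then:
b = -4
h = -20/9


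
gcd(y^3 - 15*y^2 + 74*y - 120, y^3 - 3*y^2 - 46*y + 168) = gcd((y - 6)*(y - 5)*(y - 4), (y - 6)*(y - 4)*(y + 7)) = y^2 - 10*y + 24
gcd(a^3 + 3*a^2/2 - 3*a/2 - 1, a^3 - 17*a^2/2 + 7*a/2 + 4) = a^2 - a/2 - 1/2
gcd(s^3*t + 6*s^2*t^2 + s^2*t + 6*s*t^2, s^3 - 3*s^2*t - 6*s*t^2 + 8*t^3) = 1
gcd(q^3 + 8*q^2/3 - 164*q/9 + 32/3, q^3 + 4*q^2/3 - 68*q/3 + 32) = q^2 + 10*q/3 - 16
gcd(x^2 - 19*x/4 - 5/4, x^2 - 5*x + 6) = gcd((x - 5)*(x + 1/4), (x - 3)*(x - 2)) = 1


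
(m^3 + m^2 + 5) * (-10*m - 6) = -10*m^4 - 16*m^3 - 6*m^2 - 50*m - 30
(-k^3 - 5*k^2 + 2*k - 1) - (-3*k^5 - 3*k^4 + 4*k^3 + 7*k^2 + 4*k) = 3*k^5 + 3*k^4 - 5*k^3 - 12*k^2 - 2*k - 1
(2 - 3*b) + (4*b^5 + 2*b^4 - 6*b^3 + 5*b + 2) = 4*b^5 + 2*b^4 - 6*b^3 + 2*b + 4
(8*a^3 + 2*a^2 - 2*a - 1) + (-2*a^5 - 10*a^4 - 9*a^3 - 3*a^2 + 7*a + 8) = -2*a^5 - 10*a^4 - a^3 - a^2 + 5*a + 7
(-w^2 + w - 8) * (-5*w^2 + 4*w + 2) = 5*w^4 - 9*w^3 + 42*w^2 - 30*w - 16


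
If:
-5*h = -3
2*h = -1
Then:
No Solution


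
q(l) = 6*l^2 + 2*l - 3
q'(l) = 12*l + 2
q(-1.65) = 10.04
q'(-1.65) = -17.80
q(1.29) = 9.56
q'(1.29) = 17.48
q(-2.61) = 32.65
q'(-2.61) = -29.32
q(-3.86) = 78.68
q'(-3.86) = -44.32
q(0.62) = 0.55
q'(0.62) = 9.44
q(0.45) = -0.88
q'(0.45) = 7.40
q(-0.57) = -2.19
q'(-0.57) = -4.84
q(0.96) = 4.45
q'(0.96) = 13.52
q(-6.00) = 201.00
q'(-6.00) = -70.00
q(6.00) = 225.00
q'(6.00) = 74.00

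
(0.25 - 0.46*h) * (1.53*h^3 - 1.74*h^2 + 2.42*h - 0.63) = -0.7038*h^4 + 1.1829*h^3 - 1.5482*h^2 + 0.8948*h - 0.1575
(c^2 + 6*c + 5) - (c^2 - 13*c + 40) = 19*c - 35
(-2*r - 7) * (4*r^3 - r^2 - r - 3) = -8*r^4 - 26*r^3 + 9*r^2 + 13*r + 21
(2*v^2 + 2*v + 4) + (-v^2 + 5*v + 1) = v^2 + 7*v + 5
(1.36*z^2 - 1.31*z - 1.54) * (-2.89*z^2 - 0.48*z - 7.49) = -3.9304*z^4 + 3.1331*z^3 - 5.107*z^2 + 10.5511*z + 11.5346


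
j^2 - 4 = (j - 2)*(j + 2)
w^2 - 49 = (w - 7)*(w + 7)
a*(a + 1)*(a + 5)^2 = a^4 + 11*a^3 + 35*a^2 + 25*a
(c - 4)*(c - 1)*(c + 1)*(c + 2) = c^4 - 2*c^3 - 9*c^2 + 2*c + 8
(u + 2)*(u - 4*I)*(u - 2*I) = u^3 + 2*u^2 - 6*I*u^2 - 8*u - 12*I*u - 16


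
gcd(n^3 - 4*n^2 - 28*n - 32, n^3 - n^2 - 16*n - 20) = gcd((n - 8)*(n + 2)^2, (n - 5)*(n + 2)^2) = n^2 + 4*n + 4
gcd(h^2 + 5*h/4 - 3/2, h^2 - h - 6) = h + 2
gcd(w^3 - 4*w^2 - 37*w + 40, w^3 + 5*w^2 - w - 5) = w^2 + 4*w - 5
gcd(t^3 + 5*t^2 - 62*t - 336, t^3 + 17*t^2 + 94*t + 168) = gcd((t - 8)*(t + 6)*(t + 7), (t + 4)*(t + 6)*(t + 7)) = t^2 + 13*t + 42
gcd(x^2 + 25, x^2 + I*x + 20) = x + 5*I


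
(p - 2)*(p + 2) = p^2 - 4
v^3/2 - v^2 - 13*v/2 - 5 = (v/2 + 1)*(v - 5)*(v + 1)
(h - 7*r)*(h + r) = h^2 - 6*h*r - 7*r^2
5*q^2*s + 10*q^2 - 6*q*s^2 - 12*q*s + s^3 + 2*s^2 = (-5*q + s)*(-q + s)*(s + 2)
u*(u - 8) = u^2 - 8*u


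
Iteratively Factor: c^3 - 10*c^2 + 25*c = (c)*(c^2 - 10*c + 25) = c*(c - 5)*(c - 5)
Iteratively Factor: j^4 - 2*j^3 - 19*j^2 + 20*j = (j - 1)*(j^3 - j^2 - 20*j) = (j - 1)*(j + 4)*(j^2 - 5*j) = j*(j - 1)*(j + 4)*(j - 5)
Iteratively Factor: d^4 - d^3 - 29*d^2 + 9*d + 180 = (d - 5)*(d^3 + 4*d^2 - 9*d - 36) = (d - 5)*(d + 3)*(d^2 + d - 12) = (d - 5)*(d + 3)*(d + 4)*(d - 3)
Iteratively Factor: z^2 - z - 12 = (z + 3)*(z - 4)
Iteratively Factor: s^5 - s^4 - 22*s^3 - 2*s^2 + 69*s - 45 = (s + 3)*(s^4 - 4*s^3 - 10*s^2 + 28*s - 15) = (s - 5)*(s + 3)*(s^3 + s^2 - 5*s + 3) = (s - 5)*(s - 1)*(s + 3)*(s^2 + 2*s - 3) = (s - 5)*(s - 1)*(s + 3)^2*(s - 1)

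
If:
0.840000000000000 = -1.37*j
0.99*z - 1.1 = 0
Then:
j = -0.61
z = 1.11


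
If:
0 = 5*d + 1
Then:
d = -1/5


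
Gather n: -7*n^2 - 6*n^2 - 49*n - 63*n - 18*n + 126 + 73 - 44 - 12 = -13*n^2 - 130*n + 143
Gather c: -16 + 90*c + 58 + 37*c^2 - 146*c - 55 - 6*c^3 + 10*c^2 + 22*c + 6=-6*c^3 + 47*c^2 - 34*c - 7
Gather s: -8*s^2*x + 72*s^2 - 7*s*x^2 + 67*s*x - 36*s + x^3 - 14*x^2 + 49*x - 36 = s^2*(72 - 8*x) + s*(-7*x^2 + 67*x - 36) + x^3 - 14*x^2 + 49*x - 36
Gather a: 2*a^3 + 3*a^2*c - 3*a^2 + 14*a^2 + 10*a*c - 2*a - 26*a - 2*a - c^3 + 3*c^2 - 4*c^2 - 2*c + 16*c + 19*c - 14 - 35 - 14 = 2*a^3 + a^2*(3*c + 11) + a*(10*c - 30) - c^3 - c^2 + 33*c - 63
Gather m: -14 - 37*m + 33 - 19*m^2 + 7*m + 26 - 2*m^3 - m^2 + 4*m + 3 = -2*m^3 - 20*m^2 - 26*m + 48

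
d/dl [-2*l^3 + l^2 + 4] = 2*l*(1 - 3*l)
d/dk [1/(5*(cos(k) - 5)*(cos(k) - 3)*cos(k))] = (3*sin(k) + 15*sin(k)/cos(k)^2 - 16*tan(k))/(5*(cos(k) - 5)^2*(cos(k) - 3)^2)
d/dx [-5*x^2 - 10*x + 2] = -10*x - 10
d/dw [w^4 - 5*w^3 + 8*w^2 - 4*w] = 4*w^3 - 15*w^2 + 16*w - 4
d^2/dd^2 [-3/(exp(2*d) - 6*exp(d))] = 6*((exp(d) - 6)*(2*exp(d) - 3) - 4*(exp(d) - 3)^2)*exp(-d)/(exp(d) - 6)^3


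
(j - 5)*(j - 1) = j^2 - 6*j + 5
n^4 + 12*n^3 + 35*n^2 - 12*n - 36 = (n - 1)*(n + 1)*(n + 6)^2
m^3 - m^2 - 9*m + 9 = (m - 3)*(m - 1)*(m + 3)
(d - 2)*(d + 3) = d^2 + d - 6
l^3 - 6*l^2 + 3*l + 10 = (l - 5)*(l - 2)*(l + 1)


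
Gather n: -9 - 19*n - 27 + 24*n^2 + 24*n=24*n^2 + 5*n - 36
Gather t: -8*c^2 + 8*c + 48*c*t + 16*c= -8*c^2 + 48*c*t + 24*c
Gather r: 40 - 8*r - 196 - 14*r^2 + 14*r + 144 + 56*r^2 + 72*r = 42*r^2 + 78*r - 12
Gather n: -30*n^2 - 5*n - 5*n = -30*n^2 - 10*n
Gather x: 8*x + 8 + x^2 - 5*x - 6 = x^2 + 3*x + 2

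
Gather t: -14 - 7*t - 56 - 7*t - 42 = -14*t - 112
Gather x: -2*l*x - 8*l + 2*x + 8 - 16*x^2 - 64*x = -8*l - 16*x^2 + x*(-2*l - 62) + 8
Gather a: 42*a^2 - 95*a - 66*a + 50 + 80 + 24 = 42*a^2 - 161*a + 154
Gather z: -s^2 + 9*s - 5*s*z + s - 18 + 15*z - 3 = -s^2 + 10*s + z*(15 - 5*s) - 21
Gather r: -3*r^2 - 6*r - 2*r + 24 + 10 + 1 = -3*r^2 - 8*r + 35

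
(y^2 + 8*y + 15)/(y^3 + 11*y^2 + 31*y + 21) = (y + 5)/(y^2 + 8*y + 7)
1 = 1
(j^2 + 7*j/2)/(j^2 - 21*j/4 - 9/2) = 2*j*(2*j + 7)/(4*j^2 - 21*j - 18)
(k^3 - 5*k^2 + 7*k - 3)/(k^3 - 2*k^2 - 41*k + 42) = (k^2 - 4*k + 3)/(k^2 - k - 42)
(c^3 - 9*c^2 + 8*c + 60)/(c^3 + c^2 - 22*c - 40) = (c - 6)/(c + 4)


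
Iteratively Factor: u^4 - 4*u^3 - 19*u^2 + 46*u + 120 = (u - 4)*(u^3 - 19*u - 30) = (u - 4)*(u + 3)*(u^2 - 3*u - 10) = (u - 4)*(u + 2)*(u + 3)*(u - 5)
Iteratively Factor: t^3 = (t)*(t^2) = t^2*(t)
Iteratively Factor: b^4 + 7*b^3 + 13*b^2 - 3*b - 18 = (b + 2)*(b^3 + 5*b^2 + 3*b - 9) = (b - 1)*(b + 2)*(b^2 + 6*b + 9) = (b - 1)*(b + 2)*(b + 3)*(b + 3)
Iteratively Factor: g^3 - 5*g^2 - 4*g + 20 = (g - 2)*(g^2 - 3*g - 10) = (g - 5)*(g - 2)*(g + 2)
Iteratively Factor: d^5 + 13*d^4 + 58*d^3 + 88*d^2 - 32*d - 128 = (d + 4)*(d^4 + 9*d^3 + 22*d^2 - 32) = (d + 4)^2*(d^3 + 5*d^2 + 2*d - 8) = (d + 4)^3*(d^2 + d - 2) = (d - 1)*(d + 4)^3*(d + 2)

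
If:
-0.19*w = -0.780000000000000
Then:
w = 4.11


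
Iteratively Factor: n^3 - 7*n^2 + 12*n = (n - 4)*(n^2 - 3*n) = n*(n - 4)*(n - 3)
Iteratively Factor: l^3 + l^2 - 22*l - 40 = (l + 2)*(l^2 - l - 20) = (l + 2)*(l + 4)*(l - 5)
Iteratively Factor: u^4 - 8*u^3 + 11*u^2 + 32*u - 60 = (u + 2)*(u^3 - 10*u^2 + 31*u - 30) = (u - 2)*(u + 2)*(u^2 - 8*u + 15) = (u - 3)*(u - 2)*(u + 2)*(u - 5)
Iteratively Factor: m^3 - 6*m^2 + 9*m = (m - 3)*(m^2 - 3*m) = m*(m - 3)*(m - 3)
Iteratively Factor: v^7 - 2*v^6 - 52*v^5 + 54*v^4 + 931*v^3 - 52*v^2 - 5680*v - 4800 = (v - 5)*(v^6 + 3*v^5 - 37*v^4 - 131*v^3 + 276*v^2 + 1328*v + 960) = (v - 5)^2*(v^5 + 8*v^4 + 3*v^3 - 116*v^2 - 304*v - 192) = (v - 5)^2*(v + 4)*(v^4 + 4*v^3 - 13*v^2 - 64*v - 48) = (v - 5)^2*(v + 1)*(v + 4)*(v^3 + 3*v^2 - 16*v - 48) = (v - 5)^2*(v + 1)*(v + 3)*(v + 4)*(v^2 - 16) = (v - 5)^2*(v - 4)*(v + 1)*(v + 3)*(v + 4)*(v + 4)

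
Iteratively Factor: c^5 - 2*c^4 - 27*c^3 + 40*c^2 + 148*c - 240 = (c + 3)*(c^4 - 5*c^3 - 12*c^2 + 76*c - 80) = (c - 5)*(c + 3)*(c^3 - 12*c + 16) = (c - 5)*(c + 3)*(c + 4)*(c^2 - 4*c + 4) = (c - 5)*(c - 2)*(c + 3)*(c + 4)*(c - 2)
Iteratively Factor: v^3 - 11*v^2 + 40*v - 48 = (v - 3)*(v^2 - 8*v + 16) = (v - 4)*(v - 3)*(v - 4)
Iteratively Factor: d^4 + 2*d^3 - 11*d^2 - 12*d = (d)*(d^3 + 2*d^2 - 11*d - 12) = d*(d - 3)*(d^2 + 5*d + 4) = d*(d - 3)*(d + 4)*(d + 1)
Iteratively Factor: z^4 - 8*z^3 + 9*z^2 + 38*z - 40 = (z + 2)*(z^3 - 10*z^2 + 29*z - 20) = (z - 1)*(z + 2)*(z^2 - 9*z + 20) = (z - 4)*(z - 1)*(z + 2)*(z - 5)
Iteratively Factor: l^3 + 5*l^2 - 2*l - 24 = (l + 3)*(l^2 + 2*l - 8) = (l - 2)*(l + 3)*(l + 4)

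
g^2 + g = g*(g + 1)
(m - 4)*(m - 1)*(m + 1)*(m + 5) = m^4 + m^3 - 21*m^2 - m + 20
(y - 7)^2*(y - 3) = y^3 - 17*y^2 + 91*y - 147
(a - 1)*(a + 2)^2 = a^3 + 3*a^2 - 4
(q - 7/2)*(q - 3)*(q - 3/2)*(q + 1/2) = q^4 - 15*q^3/2 + 65*q^2/4 - 45*q/8 - 63/8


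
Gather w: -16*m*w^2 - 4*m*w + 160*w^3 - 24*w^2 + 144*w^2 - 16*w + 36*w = 160*w^3 + w^2*(120 - 16*m) + w*(20 - 4*m)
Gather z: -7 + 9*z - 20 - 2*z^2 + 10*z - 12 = -2*z^2 + 19*z - 39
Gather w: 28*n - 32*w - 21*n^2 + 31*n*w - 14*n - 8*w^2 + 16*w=-21*n^2 + 14*n - 8*w^2 + w*(31*n - 16)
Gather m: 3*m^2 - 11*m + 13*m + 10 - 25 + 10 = 3*m^2 + 2*m - 5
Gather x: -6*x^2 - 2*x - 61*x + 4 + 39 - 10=-6*x^2 - 63*x + 33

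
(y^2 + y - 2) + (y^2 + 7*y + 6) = 2*y^2 + 8*y + 4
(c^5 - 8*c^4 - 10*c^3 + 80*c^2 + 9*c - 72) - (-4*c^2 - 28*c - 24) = c^5 - 8*c^4 - 10*c^3 + 84*c^2 + 37*c - 48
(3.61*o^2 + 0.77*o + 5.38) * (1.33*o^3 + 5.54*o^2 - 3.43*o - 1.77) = 4.8013*o^5 + 21.0235*o^4 - 0.9611*o^3 + 20.7744*o^2 - 19.8163*o - 9.5226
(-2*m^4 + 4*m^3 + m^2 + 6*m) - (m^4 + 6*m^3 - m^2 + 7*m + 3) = -3*m^4 - 2*m^3 + 2*m^2 - m - 3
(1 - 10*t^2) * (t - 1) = -10*t^3 + 10*t^2 + t - 1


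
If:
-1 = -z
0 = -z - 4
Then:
No Solution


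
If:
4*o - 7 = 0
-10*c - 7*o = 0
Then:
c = -49/40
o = 7/4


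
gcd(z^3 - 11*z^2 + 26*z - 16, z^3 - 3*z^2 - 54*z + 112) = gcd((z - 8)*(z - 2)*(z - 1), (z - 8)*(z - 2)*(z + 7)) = z^2 - 10*z + 16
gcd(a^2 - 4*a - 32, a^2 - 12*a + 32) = a - 8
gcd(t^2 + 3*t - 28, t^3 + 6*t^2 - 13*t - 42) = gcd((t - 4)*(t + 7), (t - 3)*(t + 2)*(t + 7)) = t + 7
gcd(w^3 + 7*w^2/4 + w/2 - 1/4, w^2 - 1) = w + 1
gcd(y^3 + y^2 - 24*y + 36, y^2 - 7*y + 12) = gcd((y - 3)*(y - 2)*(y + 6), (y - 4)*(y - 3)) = y - 3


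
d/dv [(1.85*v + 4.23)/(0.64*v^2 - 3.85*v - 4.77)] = (-1.184*v^2 - 5.4144*v + 7.461)/(0.4096*v^4 - 4.928*v^3 + 8.7169*v^2 + 36.729*v + 22.7529)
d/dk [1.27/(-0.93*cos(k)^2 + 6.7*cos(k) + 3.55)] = (8.509 - 2.3622*cos(k))*sin(k)/(-0.93*cos(k)^2 + 6.7*cos(k) + 3.55)^2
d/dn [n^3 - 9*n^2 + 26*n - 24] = 3*n^2 - 18*n + 26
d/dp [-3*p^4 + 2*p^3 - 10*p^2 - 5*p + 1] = -12*p^3 + 6*p^2 - 20*p - 5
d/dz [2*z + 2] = 2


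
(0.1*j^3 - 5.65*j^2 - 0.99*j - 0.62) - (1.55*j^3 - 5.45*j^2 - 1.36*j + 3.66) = -1.45*j^3 - 0.2*j^2 + 0.37*j - 4.28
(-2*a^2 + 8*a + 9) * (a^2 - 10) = -2*a^4 + 8*a^3 + 29*a^2 - 80*a - 90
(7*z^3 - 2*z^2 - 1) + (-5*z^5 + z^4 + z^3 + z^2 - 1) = -5*z^5 + z^4 + 8*z^3 - z^2 - 2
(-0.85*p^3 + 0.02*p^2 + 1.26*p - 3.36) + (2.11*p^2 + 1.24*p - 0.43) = -0.85*p^3 + 2.13*p^2 + 2.5*p - 3.79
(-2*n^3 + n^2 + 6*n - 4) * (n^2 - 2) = -2*n^5 + n^4 + 10*n^3 - 6*n^2 - 12*n + 8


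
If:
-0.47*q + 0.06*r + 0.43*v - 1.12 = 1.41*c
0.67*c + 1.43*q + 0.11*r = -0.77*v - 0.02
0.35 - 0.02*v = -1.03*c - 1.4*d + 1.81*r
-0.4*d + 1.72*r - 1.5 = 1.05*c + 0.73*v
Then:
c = 0.656898786645177*v - 0.886781714895701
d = 0.855329129215299*v + 1.18687282479213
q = 0.354825228502767 - 0.925035149322204*v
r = 1.02434614980439*v + 0.606760656556026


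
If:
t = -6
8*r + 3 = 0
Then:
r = -3/8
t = -6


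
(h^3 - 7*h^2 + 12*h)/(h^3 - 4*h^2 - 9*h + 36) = h/(h + 3)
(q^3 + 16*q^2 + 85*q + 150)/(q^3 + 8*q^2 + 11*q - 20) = (q^2 + 11*q + 30)/(q^2 + 3*q - 4)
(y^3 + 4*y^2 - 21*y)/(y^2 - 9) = y*(y + 7)/(y + 3)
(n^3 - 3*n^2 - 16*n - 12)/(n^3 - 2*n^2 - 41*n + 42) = (n^3 - 3*n^2 - 16*n - 12)/(n^3 - 2*n^2 - 41*n + 42)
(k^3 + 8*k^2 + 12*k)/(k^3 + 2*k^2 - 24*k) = (k + 2)/(k - 4)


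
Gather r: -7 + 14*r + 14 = 14*r + 7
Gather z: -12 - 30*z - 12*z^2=-12*z^2 - 30*z - 12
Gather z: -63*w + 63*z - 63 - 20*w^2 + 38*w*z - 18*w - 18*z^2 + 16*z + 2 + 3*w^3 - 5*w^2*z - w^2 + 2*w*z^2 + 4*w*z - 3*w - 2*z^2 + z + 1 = 3*w^3 - 21*w^2 - 84*w + z^2*(2*w - 20) + z*(-5*w^2 + 42*w + 80) - 60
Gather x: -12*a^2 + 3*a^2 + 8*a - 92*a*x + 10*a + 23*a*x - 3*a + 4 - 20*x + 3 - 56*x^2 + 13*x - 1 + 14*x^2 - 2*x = -9*a^2 + 15*a - 42*x^2 + x*(-69*a - 9) + 6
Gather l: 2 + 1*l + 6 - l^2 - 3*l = -l^2 - 2*l + 8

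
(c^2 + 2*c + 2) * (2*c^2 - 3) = 2*c^4 + 4*c^3 + c^2 - 6*c - 6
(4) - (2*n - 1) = 5 - 2*n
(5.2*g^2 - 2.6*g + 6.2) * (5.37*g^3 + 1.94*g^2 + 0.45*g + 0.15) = 27.924*g^5 - 3.874*g^4 + 30.59*g^3 + 11.638*g^2 + 2.4*g + 0.93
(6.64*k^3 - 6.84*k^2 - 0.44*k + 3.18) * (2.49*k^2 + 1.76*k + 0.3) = 16.5336*k^5 - 5.3452*k^4 - 11.142*k^3 + 5.0918*k^2 + 5.4648*k + 0.954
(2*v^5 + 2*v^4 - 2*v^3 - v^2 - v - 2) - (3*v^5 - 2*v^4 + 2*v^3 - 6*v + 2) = -v^5 + 4*v^4 - 4*v^3 - v^2 + 5*v - 4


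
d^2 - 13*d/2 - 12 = (d - 8)*(d + 3/2)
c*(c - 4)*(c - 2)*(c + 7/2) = c^4 - 5*c^3/2 - 13*c^2 + 28*c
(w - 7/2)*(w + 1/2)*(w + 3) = w^3 - 43*w/4 - 21/4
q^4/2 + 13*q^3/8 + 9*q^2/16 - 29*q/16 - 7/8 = (q/2 + 1/4)*(q - 1)*(q + 7/4)*(q + 2)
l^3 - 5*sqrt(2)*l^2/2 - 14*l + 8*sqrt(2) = (l - 4*sqrt(2))*(l - sqrt(2)/2)*(l + 2*sqrt(2))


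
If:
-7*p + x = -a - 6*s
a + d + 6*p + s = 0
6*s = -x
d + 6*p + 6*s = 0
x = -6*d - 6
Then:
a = 35/79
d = -72/79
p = 5/79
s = 7/79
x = -42/79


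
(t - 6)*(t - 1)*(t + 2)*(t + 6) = t^4 + t^3 - 38*t^2 - 36*t + 72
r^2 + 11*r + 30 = (r + 5)*(r + 6)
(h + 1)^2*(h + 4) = h^3 + 6*h^2 + 9*h + 4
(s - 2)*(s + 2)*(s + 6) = s^3 + 6*s^2 - 4*s - 24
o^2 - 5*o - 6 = (o - 6)*(o + 1)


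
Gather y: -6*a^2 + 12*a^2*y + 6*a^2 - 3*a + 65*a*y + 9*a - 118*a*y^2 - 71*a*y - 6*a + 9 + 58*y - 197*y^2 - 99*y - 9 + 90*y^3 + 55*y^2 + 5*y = 90*y^3 + y^2*(-118*a - 142) + y*(12*a^2 - 6*a - 36)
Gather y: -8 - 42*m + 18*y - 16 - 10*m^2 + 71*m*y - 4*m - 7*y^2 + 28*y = -10*m^2 - 46*m - 7*y^2 + y*(71*m + 46) - 24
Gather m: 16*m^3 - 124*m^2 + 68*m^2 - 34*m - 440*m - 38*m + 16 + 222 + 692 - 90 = 16*m^3 - 56*m^2 - 512*m + 840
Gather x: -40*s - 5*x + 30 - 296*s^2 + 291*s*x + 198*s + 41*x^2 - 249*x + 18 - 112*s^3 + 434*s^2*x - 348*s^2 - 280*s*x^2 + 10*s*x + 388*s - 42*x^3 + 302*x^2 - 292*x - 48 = -112*s^3 - 644*s^2 + 546*s - 42*x^3 + x^2*(343 - 280*s) + x*(434*s^2 + 301*s - 546)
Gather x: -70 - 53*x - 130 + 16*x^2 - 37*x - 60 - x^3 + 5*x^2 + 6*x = -x^3 + 21*x^2 - 84*x - 260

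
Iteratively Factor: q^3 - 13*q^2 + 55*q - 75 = (q - 5)*(q^2 - 8*q + 15) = (q - 5)^2*(q - 3)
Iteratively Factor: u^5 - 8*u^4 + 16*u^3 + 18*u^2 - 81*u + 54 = (u - 3)*(u^4 - 5*u^3 + u^2 + 21*u - 18) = (u - 3)*(u - 1)*(u^3 - 4*u^2 - 3*u + 18) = (u - 3)^2*(u - 1)*(u^2 - u - 6) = (u - 3)^3*(u - 1)*(u + 2)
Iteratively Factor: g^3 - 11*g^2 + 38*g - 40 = (g - 5)*(g^2 - 6*g + 8) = (g - 5)*(g - 2)*(g - 4)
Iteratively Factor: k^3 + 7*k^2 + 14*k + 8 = (k + 4)*(k^2 + 3*k + 2) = (k + 1)*(k + 4)*(k + 2)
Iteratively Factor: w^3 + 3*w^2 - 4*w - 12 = (w - 2)*(w^2 + 5*w + 6) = (w - 2)*(w + 2)*(w + 3)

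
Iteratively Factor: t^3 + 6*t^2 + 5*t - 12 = (t - 1)*(t^2 + 7*t + 12) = (t - 1)*(t + 4)*(t + 3)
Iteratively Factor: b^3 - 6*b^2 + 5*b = (b - 5)*(b^2 - b) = (b - 5)*(b - 1)*(b)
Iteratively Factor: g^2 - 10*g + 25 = (g - 5)*(g - 5)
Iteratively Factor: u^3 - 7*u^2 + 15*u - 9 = (u - 3)*(u^2 - 4*u + 3) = (u - 3)*(u - 1)*(u - 3)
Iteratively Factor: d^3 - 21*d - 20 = (d + 4)*(d^2 - 4*d - 5) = (d + 1)*(d + 4)*(d - 5)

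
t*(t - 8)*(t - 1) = t^3 - 9*t^2 + 8*t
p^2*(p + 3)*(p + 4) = p^4 + 7*p^3 + 12*p^2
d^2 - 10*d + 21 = (d - 7)*(d - 3)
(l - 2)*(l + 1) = l^2 - l - 2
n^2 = n^2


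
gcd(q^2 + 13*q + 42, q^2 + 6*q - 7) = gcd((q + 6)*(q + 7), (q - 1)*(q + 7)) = q + 7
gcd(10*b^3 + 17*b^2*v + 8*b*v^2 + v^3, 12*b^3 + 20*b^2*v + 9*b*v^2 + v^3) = 2*b^2 + 3*b*v + v^2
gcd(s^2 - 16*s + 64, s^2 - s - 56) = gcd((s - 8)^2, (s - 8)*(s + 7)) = s - 8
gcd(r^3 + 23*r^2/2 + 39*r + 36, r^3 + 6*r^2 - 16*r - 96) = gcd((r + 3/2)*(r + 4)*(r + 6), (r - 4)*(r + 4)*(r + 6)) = r^2 + 10*r + 24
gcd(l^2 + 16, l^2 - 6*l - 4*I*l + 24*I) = l - 4*I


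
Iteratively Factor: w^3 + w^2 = (w)*(w^2 + w) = w^2*(w + 1)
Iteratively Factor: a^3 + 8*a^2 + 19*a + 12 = (a + 3)*(a^2 + 5*a + 4) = (a + 1)*(a + 3)*(a + 4)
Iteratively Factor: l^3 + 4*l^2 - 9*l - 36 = (l + 4)*(l^2 - 9) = (l + 3)*(l + 4)*(l - 3)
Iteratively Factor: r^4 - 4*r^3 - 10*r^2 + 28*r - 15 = (r - 1)*(r^3 - 3*r^2 - 13*r + 15) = (r - 1)^2*(r^2 - 2*r - 15) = (r - 5)*(r - 1)^2*(r + 3)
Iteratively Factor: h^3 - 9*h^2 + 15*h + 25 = (h + 1)*(h^2 - 10*h + 25) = (h - 5)*(h + 1)*(h - 5)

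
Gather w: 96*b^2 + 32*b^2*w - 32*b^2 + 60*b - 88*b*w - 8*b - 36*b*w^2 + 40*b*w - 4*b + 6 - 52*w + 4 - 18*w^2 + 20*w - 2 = 64*b^2 + 48*b + w^2*(-36*b - 18) + w*(32*b^2 - 48*b - 32) + 8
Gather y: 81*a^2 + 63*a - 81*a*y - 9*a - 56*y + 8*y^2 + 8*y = 81*a^2 + 54*a + 8*y^2 + y*(-81*a - 48)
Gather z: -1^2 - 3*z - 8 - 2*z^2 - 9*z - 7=-2*z^2 - 12*z - 16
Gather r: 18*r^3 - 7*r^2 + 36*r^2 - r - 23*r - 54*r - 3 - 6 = 18*r^3 + 29*r^2 - 78*r - 9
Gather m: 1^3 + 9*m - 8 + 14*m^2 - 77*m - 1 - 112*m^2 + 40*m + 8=-98*m^2 - 28*m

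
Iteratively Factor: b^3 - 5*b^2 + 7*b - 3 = (b - 1)*(b^2 - 4*b + 3) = (b - 1)^2*(b - 3)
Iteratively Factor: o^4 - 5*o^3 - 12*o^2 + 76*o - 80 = (o - 5)*(o^3 - 12*o + 16) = (o - 5)*(o + 4)*(o^2 - 4*o + 4) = (o - 5)*(o - 2)*(o + 4)*(o - 2)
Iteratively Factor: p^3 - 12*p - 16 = (p + 2)*(p^2 - 2*p - 8) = (p - 4)*(p + 2)*(p + 2)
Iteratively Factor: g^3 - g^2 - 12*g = (g - 4)*(g^2 + 3*g) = g*(g - 4)*(g + 3)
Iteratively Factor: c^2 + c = (c + 1)*(c)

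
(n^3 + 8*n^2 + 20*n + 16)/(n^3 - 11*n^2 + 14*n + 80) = (n^2 + 6*n + 8)/(n^2 - 13*n + 40)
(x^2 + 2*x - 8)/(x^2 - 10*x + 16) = (x + 4)/(x - 8)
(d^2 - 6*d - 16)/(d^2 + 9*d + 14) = (d - 8)/(d + 7)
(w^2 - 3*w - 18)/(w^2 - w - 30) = (w + 3)/(w + 5)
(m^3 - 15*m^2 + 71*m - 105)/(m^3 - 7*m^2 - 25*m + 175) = (m - 3)/(m + 5)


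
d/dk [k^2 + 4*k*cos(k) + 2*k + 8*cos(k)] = -4*k*sin(k) + 2*k - 8*sin(k) + 4*cos(k) + 2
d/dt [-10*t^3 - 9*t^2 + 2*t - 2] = -30*t^2 - 18*t + 2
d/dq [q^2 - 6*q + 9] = 2*q - 6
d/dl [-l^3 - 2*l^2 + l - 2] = -3*l^2 - 4*l + 1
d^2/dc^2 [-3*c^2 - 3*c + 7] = -6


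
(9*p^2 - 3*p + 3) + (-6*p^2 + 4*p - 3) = 3*p^2 + p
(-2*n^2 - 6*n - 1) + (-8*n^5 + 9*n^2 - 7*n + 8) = -8*n^5 + 7*n^2 - 13*n + 7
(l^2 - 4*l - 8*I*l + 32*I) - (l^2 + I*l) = -4*l - 9*I*l + 32*I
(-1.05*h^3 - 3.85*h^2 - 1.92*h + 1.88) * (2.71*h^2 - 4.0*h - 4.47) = -2.8455*h^5 - 6.2335*h^4 + 14.8903*h^3 + 29.9843*h^2 + 1.0624*h - 8.4036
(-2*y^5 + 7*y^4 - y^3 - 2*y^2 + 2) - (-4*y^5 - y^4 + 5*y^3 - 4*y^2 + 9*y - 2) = 2*y^5 + 8*y^4 - 6*y^3 + 2*y^2 - 9*y + 4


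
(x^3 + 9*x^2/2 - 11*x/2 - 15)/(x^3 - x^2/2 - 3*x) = (x + 5)/x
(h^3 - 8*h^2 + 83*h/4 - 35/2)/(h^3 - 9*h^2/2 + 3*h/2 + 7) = (h - 5/2)/(h + 1)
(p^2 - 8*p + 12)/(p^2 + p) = (p^2 - 8*p + 12)/(p*(p + 1))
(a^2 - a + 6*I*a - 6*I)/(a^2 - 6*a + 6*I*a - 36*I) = (a - 1)/(a - 6)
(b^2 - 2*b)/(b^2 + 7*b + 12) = b*(b - 2)/(b^2 + 7*b + 12)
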